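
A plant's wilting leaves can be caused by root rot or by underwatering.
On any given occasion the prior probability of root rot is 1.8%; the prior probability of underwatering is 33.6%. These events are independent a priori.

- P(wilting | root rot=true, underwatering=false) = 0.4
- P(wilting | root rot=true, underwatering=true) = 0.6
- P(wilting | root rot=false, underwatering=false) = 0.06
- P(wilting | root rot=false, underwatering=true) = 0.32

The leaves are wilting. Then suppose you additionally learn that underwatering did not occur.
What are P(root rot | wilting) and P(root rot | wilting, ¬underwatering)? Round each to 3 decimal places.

P(wilting) = 0.06*0.982*0.664 + 0.32*0.982*0.336 + 0.4*0.018*0.664 + 0.6*0.018*0.336 = 0.039123 + 0.105585 + 0.004781 + 0.003629 = 0.153118
The root rot-present share is 0.004781 + 0.003629 = 0.008410.
Hence the posterior is 0.008410/0.153118 ≈ 0.055.

Now also conditioning on underwatering≠true:
P(wilting | ¬underwatering) = 0.06*0.982 + 0.4*0.018 = 0.058920 + 0.007200 = 0.066120
Of this, 0.007200 comes from 0.4*0.018 (the root rot=true cases).
P(root rot | wilting, ¬underwatering) = 0.007200 / 0.066120 ≈ 0.109
Ruling out underwatering raises the posterior on root rot — the flip side of explaining away.

P(root rot | wilting) ≈ 0.055; P(root rot | wilting, ¬underwatering) ≈ 0.109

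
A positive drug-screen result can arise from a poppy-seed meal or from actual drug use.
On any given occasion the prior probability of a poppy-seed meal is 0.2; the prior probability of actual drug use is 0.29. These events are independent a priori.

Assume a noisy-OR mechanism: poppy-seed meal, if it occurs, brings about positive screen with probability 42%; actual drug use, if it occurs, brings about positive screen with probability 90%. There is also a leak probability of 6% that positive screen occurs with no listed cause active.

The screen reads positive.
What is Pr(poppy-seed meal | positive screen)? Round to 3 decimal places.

Pr(poppy-seed meal | positive screen) ≈ 0.328

Under noisy-OR, P(positive screen | causes) = 1 − (1−0.06)·∏(1−qᵢ) over the active causes.
Sum P(positive screen|·) weighted by the priors over the 4 (poppy-seed meal, actual drug use) configurations:
  P(positive screen) = 0.06*0.8*0.71 + 0.906*0.8*0.29 + 0.4548*0.2*0.71 + 0.94548*0.2*0.29
        = 0.034080 + 0.210192 + 0.064582 + 0.054838 = 0.363692
Configurations with poppy-seed meal contribute 0.119420, so
  P(poppy-seed meal | positive screen) = 0.119420 / 0.363692 ≈ 0.328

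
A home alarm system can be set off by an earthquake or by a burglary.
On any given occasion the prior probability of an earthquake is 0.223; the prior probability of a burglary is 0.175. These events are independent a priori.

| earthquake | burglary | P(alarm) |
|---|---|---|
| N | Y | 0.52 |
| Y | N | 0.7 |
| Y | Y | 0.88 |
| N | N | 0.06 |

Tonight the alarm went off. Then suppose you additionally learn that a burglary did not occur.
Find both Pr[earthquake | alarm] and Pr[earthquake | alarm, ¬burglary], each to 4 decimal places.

P(alarm) = 0.06·0.777·0.825 + 0.52·0.777·0.175 + 0.7·0.223·0.825 + 0.88·0.223·0.175 = 0.038462 + 0.070707 + 0.128782 + 0.034342 = 0.272293
The earthquake-present share is 0.128782 + 0.034342 = 0.163124.
So P(earthquake | alarm) = 0.163124/0.272293 ≈ 0.5991.

Now condition on the additional information:
Numerator (weight on configurations with earthquake): 0.7·0.223 = 0.156100
Denominator P(alarm | ¬burglary): 0.06·0.777 + 0.7·0.223 = 0.202720
Posterior = 0.156100 / 0.202720 ≈ 0.7700
Ruling out burglary raises the posterior on earthquake — the flip side of explaining away.

Pr[earthquake | alarm] ≈ 0.5991; Pr[earthquake | alarm, ¬burglary] ≈ 0.7700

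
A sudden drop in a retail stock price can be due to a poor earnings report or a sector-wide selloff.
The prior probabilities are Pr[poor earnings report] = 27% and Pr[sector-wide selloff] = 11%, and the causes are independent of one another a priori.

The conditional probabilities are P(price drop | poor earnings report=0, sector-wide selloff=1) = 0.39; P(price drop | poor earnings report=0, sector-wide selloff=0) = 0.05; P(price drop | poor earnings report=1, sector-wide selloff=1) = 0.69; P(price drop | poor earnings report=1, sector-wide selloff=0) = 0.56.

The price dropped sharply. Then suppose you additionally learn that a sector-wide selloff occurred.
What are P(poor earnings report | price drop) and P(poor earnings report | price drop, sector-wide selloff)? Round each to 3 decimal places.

By total probability over the 4 (poor earnings report, sector-wide selloff) configurations:
  P(price drop) = 0.05·0.73·0.89 + 0.39·0.73·0.11 + 0.56·0.27·0.89 + 0.69·0.27·0.11
        = 0.032485 + 0.031317 + 0.134568 + 0.020493 = 0.218863
Configurations with poor earnings report contribute 0.155061, so
  P(poor earnings report | price drop) = 0.155061 / 0.218863 ≈ 0.708

With the extra evidence:
For the numerator, keep only poor earnings report=true terms: 0.69*0.27 = 0.186300
The normalizing constant is 0.39*0.73 + 0.69*0.27 = 0.471000
P(poor earnings report | price drop, sector-wide selloff) = 0.186300/0.471000 ≈ 0.396
Conditioning on sector-wide selloff lowers the posterior on poor earnings report: the classic explaining-away effect in a common-effect structure.

P(poor earnings report | price drop) ≈ 0.708; P(poor earnings report | price drop, sector-wide selloff) ≈ 0.396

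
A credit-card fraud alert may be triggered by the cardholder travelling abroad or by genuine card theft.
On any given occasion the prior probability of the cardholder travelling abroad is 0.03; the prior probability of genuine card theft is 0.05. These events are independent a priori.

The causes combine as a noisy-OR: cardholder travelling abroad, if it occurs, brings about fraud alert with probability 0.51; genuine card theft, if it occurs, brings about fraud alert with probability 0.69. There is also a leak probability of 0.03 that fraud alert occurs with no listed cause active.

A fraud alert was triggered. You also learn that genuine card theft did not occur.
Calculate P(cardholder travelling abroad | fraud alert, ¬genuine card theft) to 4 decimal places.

Under noisy-OR, P(fraud alert | causes) = 1 − (1−0.03)·∏(1−qᵢ) over the active causes.
Sum P(fraud alert|·) weighted by the priors over both values of cardholder travelling abroad:
  P(fraud alert | ¬genuine card theft) = 0.03×0.97 + 0.5247×0.03
        = 0.029100 + 0.015741 = 0.044841
Configurations with cardholder travelling abroad contribute 0.015741, so
  P(cardholder travelling abroad | fraud alert, ¬genuine card theft) = 0.015741 / 0.044841 ≈ 0.3510

P(cardholder travelling abroad | fraud alert, ¬genuine card theft) ≈ 0.3510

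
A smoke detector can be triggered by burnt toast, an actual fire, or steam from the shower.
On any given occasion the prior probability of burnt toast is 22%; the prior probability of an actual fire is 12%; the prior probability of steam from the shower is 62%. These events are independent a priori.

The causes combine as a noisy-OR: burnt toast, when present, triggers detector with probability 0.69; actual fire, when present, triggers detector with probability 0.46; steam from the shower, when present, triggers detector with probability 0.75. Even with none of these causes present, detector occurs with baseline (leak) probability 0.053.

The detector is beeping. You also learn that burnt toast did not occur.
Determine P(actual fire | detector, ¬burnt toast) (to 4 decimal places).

Under noisy-OR, P(detector | causes) = 1 − (1−0.053)·∏(1−qᵢ) over the active causes.
Sum P(detector|·) weighted by the priors over the 4 (actual fire, steam from the shower) configurations:
  P(detector | ¬burnt toast) = 0.053×0.88×0.38 + 0.76325×0.88×0.62 + 0.48862×0.12×0.38 + 0.872155×0.12×0.62
        = 0.017723 + 0.416429 + 0.022281 + 0.064888 = 0.521321
The terms with actual fire present sum to 0.087169, so
  P(actual fire | detector, ¬burnt toast) = 0.087169 / 0.521321 ≈ 0.1672

P(actual fire | detector, ¬burnt toast) ≈ 0.1672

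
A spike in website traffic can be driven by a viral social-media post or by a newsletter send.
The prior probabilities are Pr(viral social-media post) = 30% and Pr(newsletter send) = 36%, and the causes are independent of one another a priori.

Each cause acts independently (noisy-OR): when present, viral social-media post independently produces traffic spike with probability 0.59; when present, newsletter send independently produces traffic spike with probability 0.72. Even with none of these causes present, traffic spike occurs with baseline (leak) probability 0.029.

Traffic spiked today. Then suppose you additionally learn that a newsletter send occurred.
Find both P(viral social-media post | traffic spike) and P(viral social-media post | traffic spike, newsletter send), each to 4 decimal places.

Under noisy-OR, P(traffic spike | causes) = 1 − (1−0.029)·∏(1−qᵢ) over the active causes.
For the numerator, keep only viral social-media post=true terms: 0.115563 + 0.095961 = 0.211524
Denominator P(traffic spike): 0.029×0.7×0.64 + 0.72812×0.7×0.36 + 0.60189×0.3×0.64 + 0.888529×0.3×0.36 = 0.408002
P(viral social-media post | traffic spike) = 0.211524/0.408002 ≈ 0.5184

With the extra evidence:
Numerator (weight on configurations with viral social-media post): 0.888529*0.3 = 0.266559
Denominator P(traffic spike | newsletter send): 0.72812*0.7 + 0.888529*0.3 = 0.776243
Posterior = 0.266559 / 0.776243 ≈ 0.3434
Conditioning on newsletter send lowers the posterior on viral social-media post: the classic explaining-away effect in a common-effect structure.

P(viral social-media post | traffic spike) ≈ 0.5184; P(viral social-media post | traffic spike, newsletter send) ≈ 0.3434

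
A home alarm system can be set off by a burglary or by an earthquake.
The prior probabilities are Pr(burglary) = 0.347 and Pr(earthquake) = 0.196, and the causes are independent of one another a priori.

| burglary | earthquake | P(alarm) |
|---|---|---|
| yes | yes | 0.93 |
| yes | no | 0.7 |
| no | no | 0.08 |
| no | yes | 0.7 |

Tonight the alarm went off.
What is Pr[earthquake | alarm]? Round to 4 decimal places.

Pr[earthquake | alarm] ≈ 0.3918

P(alarm) = 0.08·0.653·0.804 + 0.7·0.653·0.196 + 0.7·0.347·0.804 + 0.93·0.347·0.196 = 0.042001 + 0.089592 + 0.195292 + 0.063251 = 0.390136
The earthquake-present share is 0.089592 + 0.063251 = 0.152843.
Hence the posterior is 0.152843/0.390136 ≈ 0.3918.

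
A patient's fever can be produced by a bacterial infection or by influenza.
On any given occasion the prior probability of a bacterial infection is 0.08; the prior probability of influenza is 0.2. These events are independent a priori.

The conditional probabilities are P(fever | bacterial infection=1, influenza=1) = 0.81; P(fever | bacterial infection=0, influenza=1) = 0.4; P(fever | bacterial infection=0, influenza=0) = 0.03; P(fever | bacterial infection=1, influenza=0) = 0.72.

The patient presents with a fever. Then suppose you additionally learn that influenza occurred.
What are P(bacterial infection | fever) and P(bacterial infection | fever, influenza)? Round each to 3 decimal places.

P(bacterial infection | fever) ≈ 0.382; P(bacterial infection | fever, influenza) ≈ 0.150

Enumerate the 4 (bacterial infection, influenza) configurations and weight by the priors:
  P(fever) = 0.03×0.92×0.8 + 0.4×0.92×0.2 + 0.72×0.08×0.8 + 0.81×0.08×0.2
        = 0.022080 + 0.073600 + 0.046080 + 0.012960 = 0.154720
The terms with bacterial infection present sum to 0.059040, so
  P(bacterial infection | fever) = 0.059040 / 0.154720 ≈ 0.382

With the extra evidence:
Numerator (weight on configurations with bacterial infection): 0.81·0.08 = 0.064800
Denominator P(fever | influenza): 0.4·0.92 + 0.81·0.08 = 0.432800
Posterior = 0.064800 / 0.432800 ≈ 0.150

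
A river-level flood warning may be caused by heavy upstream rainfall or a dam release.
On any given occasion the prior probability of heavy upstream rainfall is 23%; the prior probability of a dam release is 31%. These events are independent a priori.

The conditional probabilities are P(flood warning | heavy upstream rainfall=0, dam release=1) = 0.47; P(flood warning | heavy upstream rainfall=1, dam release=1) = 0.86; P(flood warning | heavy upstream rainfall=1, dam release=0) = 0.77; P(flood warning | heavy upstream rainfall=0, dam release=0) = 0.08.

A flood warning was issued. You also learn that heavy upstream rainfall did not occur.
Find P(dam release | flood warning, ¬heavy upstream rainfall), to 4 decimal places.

P(flood warning | ¬heavy upstream rainfall) = 0.08·0.69 + 0.47·0.31 = 0.055200 + 0.145700 = 0.200900
The dam release-present share is 0.47·0.31 = 0.145700.
Hence the posterior is 0.145700/0.200900 ≈ 0.7252.

P(dam release | flood warning, ¬heavy upstream rainfall) ≈ 0.7252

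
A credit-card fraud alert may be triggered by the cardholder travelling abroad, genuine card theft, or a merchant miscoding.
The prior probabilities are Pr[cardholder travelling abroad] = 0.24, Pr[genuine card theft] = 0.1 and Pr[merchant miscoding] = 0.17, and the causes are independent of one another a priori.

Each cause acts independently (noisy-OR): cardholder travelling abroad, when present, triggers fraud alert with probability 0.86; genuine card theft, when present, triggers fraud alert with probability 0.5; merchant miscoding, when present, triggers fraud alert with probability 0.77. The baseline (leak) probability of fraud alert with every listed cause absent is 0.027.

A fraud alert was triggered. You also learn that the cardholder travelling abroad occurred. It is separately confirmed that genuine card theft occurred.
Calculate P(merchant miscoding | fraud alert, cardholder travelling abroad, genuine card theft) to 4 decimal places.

Under noisy-OR, P(fraud alert | causes) = 1 − (1−0.027)·∏(1−qᵢ) over the active causes.
Enumerate both values of merchant miscoding and weight by the priors:
  P(fraud alert | cardholder travelling abroad, genuine card theft) = 0.93189·0.83 + 0.984335·0.17
        = 0.773469 + 0.167337 = 0.940806
The terms with merchant miscoding present sum to 0.167337, so
  P(merchant miscoding | fraud alert, cardholder travelling abroad, genuine card theft) = 0.167337 / 0.940806 ≈ 0.1779

P(merchant miscoding | fraud alert, cardholder travelling abroad, genuine card theft) ≈ 0.1779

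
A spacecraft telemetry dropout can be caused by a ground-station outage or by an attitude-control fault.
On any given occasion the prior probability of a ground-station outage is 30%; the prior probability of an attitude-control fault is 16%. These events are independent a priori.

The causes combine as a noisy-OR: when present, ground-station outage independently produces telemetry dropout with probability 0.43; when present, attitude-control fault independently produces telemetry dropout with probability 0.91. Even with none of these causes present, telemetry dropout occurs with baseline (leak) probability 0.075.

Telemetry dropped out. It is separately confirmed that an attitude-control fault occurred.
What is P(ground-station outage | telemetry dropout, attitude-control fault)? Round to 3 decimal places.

P(ground-station outage | telemetry dropout, attitude-control fault) ≈ 0.308

Under noisy-OR, P(telemetry dropout | causes) = 1 − (1−0.075)·∏(1−qᵢ) over the active causes.
P(telemetry dropout | attitude-control fault) = 0.91675*0.7 + 0.952547*0.3 = 0.641725 + 0.285764 = 0.927489
Of this, 0.285764 comes from 0.952547*0.3 (the ground-station outage=true cases).
So P(ground-station outage | telemetry dropout, attitude-control fault) = 0.285764/0.927489 ≈ 0.308.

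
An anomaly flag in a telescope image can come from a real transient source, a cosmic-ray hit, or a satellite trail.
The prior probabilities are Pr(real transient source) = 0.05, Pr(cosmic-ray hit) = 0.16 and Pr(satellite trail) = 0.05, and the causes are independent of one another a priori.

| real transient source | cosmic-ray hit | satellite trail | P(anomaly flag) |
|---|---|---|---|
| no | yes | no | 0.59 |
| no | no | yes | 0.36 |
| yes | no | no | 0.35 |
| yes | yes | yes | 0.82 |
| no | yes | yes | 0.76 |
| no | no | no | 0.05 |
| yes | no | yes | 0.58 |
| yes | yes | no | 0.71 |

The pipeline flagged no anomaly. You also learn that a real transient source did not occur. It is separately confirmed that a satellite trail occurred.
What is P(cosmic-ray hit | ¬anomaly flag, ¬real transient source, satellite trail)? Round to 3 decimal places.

For the numerator, keep only cosmic-ray hit=true terms: 0.24×0.16 = 0.038400
The normalizing constant is 0.64×0.84 + 0.24×0.16 = 0.576000
P(cosmic-ray hit | ¬anomaly flag, ¬real transient source, satellite trail) = 0.038400/0.576000 ≈ 0.067

P(cosmic-ray hit | ¬anomaly flag, ¬real transient source, satellite trail) ≈ 0.067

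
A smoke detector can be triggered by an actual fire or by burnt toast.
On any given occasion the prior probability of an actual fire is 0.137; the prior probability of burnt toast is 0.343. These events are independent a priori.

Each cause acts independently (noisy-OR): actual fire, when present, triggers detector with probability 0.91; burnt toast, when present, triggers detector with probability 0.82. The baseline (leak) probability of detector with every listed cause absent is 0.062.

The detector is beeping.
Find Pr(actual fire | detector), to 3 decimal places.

Pr(actual fire | detector) ≈ 0.314

Under noisy-OR, P(detector | causes) = 1 − (1−0.062)·∏(1−qᵢ) over the active causes.
For the numerator, keep only actual fire=true terms: 0.082410 + 0.046277 = 0.128687
Denominator P(detector): 0.062*0.863*0.657 + 0.83116*0.863*0.343 + 0.91558*0.137*0.657 + 0.984804*0.137*0.343 = 0.409871
Posterior = 0.128687 / 0.409871 ≈ 0.314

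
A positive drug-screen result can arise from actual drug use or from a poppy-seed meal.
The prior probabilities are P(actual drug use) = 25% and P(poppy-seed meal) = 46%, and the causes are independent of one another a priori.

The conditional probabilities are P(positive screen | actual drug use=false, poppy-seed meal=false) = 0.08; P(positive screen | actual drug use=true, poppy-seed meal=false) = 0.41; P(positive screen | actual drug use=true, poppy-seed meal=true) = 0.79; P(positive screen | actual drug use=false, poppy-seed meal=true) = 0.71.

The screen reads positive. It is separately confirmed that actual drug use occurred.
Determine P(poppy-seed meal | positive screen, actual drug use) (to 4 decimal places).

For the numerator, keep only poppy-seed meal=true terms: 0.79×0.46 = 0.363400
The normalizing constant is 0.41×0.54 + 0.79×0.46 = 0.584800
Posterior = 0.363400 / 0.584800 ≈ 0.6214

P(poppy-seed meal | positive screen, actual drug use) ≈ 0.6214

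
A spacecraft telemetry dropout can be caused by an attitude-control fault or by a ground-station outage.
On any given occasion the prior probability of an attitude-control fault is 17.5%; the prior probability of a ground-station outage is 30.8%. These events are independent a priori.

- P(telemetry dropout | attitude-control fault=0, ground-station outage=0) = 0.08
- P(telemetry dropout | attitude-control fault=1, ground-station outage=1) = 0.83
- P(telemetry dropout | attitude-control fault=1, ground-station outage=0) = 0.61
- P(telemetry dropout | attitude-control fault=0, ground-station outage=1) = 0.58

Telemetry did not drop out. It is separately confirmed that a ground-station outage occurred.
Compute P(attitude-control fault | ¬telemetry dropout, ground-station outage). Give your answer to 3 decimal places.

P(attitude-control fault | ¬telemetry dropout, ground-station outage) ≈ 0.079

Sum P(¬telemetry dropout|·) weighted by the priors over both values of attitude-control fault:
  P(¬telemetry dropout | ground-station outage) = 0.42×0.825 + 0.17×0.175
        = 0.346500 + 0.029750 = 0.376250
Keeping only the attitude-control fault-present terms gives 0.029750, so
  P(attitude-control fault | ¬telemetry dropout, ground-station outage) = 0.029750 / 0.376250 ≈ 0.079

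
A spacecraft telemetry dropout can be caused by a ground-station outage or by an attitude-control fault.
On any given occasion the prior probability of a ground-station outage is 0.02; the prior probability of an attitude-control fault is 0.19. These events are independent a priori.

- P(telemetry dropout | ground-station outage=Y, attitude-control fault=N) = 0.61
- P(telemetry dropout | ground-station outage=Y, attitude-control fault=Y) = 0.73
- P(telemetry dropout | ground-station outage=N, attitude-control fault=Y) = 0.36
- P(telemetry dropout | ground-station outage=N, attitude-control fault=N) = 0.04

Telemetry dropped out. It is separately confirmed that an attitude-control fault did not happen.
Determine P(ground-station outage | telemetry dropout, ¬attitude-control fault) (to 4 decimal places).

P(ground-station outage | telemetry dropout, ¬attitude-control fault) ≈ 0.2374

Weight on ground-station outage=true, given the evidence: 0.61·0.02 = 0.012200
Normalizer over all consistent configurations: 0.04·0.98 + 0.61·0.02 = 0.051400
Posterior = 0.012200 / 0.051400 ≈ 0.2374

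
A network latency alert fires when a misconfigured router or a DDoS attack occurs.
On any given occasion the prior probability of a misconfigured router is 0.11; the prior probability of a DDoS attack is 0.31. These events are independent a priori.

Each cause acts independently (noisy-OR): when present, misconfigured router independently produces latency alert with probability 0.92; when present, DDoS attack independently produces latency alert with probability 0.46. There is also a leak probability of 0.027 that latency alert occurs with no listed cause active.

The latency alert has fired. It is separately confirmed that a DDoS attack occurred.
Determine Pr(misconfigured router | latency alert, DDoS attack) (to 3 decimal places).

Under noisy-OR, P(latency alert | causes) = 1 − (1−0.027)·∏(1−qᵢ) over the active causes.
For the numerator, keep only misconfigured router=true terms: 0.957966*0.11 = 0.105376
Denominator P(latency alert | DDoS attack): 0.47458*0.89 + 0.957966*0.11 = 0.527752
Posterior = 0.105376 / 0.527752 ≈ 0.200

Pr(misconfigured router | latency alert, DDoS attack) ≈ 0.200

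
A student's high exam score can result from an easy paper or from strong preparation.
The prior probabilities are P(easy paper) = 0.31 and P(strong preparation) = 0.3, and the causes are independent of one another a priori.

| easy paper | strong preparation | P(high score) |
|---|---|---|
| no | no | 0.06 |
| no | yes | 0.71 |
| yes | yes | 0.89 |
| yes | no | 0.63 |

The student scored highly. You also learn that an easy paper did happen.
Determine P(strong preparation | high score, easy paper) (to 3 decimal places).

P(strong preparation | high score, easy paper) ≈ 0.377

Sum P(high score|·) weighted by the priors over both values of strong preparation:
  P(high score | easy paper) = 0.63*0.7 + 0.89*0.3
        = 0.441000 + 0.267000 = 0.708000
Configurations with strong preparation contribute 0.267000, so
  P(strong preparation | high score, easy paper) = 0.267000 / 0.708000 ≈ 0.377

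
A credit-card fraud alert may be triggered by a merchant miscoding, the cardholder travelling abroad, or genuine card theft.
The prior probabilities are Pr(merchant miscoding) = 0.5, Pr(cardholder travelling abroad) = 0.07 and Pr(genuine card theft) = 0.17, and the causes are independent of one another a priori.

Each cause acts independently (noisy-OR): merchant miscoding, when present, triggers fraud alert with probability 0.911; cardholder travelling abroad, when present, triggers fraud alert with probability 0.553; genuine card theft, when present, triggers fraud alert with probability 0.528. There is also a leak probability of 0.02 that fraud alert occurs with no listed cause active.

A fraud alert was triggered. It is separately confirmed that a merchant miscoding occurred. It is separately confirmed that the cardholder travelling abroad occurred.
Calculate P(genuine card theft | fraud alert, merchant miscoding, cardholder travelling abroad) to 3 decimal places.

Under noisy-OR, P(fraud alert | causes) = 1 − (1−0.02)·∏(1−qᵢ) over the active causes.
Enumerate both values of genuine card theft and weight by the priors:
  P(fraud alert | merchant miscoding, cardholder travelling abroad) = 0.961013·0.83 + 0.981598·0.17
        = 0.797641 + 0.166872 = 0.964513
Keeping only the genuine card theft-present terms gives 0.166872, so
  P(genuine card theft | fraud alert, merchant miscoding, cardholder travelling abroad) = 0.166872 / 0.964513 ≈ 0.173

P(genuine card theft | fraud alert, merchant miscoding, cardholder travelling abroad) ≈ 0.173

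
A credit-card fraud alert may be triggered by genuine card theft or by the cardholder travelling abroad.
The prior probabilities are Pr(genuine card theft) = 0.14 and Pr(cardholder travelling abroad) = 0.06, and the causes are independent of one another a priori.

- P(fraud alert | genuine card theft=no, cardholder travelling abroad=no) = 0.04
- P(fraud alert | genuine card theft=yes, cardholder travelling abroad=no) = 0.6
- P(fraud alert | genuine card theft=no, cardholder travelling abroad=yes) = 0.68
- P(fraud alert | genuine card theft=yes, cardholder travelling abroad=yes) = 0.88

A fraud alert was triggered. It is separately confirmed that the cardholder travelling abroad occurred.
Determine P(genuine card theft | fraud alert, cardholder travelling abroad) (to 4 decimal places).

For the numerator, keep only genuine card theft=true terms: 0.88·0.14 = 0.123200
Normalizer over all consistent configurations: 0.68·0.86 + 0.88·0.14 = 0.708000
P(genuine card theft | fraud alert, cardholder travelling abroad) = 0.123200/0.708000 ≈ 0.1740

P(genuine card theft | fraud alert, cardholder travelling abroad) ≈ 0.1740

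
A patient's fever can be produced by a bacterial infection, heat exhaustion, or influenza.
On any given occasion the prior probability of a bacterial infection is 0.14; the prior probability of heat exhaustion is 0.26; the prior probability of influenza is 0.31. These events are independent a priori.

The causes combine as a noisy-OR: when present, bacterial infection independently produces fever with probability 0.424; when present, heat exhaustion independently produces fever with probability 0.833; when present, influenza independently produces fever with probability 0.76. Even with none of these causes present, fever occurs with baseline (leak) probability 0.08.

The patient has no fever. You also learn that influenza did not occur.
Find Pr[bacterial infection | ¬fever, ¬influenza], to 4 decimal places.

Under noisy-OR, P(fever | causes) = 1 − (1−0.08)·∏(1−qᵢ) over the active causes.
P(¬fever | ¬influenza) = 0.92*0.86*0.74 + 0.15364*0.86*0.26 + 0.52992*0.14*0.74 + 0.088497*0.14*0.26 = 0.585488 + 0.034354 + 0.054900 + 0.003221 = 0.677963
Of this, 0.058121 comes from 0.054900 + 0.003221 (the bacterial infection=true cases).
Hence the posterior is 0.058121/0.677963 ≈ 0.0857.

Pr[bacterial infection | ¬fever, ¬influenza] ≈ 0.0857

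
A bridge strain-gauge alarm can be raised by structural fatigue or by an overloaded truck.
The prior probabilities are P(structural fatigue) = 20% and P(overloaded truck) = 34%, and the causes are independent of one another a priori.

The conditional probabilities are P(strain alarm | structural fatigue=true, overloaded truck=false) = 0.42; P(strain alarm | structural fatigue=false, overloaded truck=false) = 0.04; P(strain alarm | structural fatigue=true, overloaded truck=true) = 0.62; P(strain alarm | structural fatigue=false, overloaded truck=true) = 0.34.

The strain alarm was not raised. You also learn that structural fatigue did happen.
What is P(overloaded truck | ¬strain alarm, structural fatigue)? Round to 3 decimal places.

Numerator (weight on configurations with overloaded truck): 0.38·0.34 = 0.129200
Normalizer over all consistent configurations: 0.58·0.66 + 0.38·0.34 = 0.512000
Posterior = 0.129200 / 0.512000 ≈ 0.252

P(overloaded truck | ¬strain alarm, structural fatigue) ≈ 0.252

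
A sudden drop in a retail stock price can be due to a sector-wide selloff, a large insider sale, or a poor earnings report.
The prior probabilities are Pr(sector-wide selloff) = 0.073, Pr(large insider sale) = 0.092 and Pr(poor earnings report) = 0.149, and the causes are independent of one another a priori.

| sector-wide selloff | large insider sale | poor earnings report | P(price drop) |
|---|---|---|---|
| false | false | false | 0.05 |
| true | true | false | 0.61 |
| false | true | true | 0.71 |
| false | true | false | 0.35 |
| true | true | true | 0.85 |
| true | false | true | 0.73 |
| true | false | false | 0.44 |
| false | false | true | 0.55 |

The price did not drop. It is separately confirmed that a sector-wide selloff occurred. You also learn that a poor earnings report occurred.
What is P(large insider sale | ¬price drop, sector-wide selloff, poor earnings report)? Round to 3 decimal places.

P(large insider sale | ¬price drop, sector-wide selloff, poor earnings report) ≈ 0.053

By total probability over both values of large insider sale:
  P(¬price drop | sector-wide selloff, poor earnings report) = 0.27·0.908 + 0.15·0.092
        = 0.245160 + 0.013800 = 0.258960
Configurations with large insider sale contribute 0.013800, so
  P(large insider sale | ¬price drop, sector-wide selloff, poor earnings report) = 0.013800 / 0.258960 ≈ 0.053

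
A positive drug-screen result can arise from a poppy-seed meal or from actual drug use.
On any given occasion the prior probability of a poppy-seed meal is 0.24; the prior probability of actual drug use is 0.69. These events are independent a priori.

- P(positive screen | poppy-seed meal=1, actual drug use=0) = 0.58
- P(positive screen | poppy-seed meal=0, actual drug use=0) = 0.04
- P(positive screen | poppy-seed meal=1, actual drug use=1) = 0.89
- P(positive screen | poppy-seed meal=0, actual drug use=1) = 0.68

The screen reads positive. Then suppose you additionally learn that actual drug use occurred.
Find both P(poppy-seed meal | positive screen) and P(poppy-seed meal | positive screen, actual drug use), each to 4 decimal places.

P(poppy-seed meal | positive screen) ≈ 0.3424; P(poppy-seed meal | positive screen, actual drug use) ≈ 0.2924

Enumerate the 4 (poppy-seed meal, actual drug use) configurations and weight by the priors:
  P(positive screen) = 0.04×0.76×0.31 + 0.68×0.76×0.69 + 0.58×0.24×0.31 + 0.89×0.24×0.69
        = 0.009424 + 0.356592 + 0.043152 + 0.147384 = 0.556552
Configurations with poppy-seed meal contribute 0.190536, so
  P(poppy-seed meal | positive screen) = 0.190536 / 0.556552 ≈ 0.3424

Now also conditioning on actual drug use=true:
For the numerator, keep only poppy-seed meal=true terms: 0.89·0.24 = 0.213600
Denominator P(positive screen | actual drug use): 0.68·0.76 + 0.89·0.24 = 0.730400
Posterior = 0.213600 / 0.730400 ≈ 0.2924
Conditioning on actual drug use lowers the posterior on poppy-seed meal: the classic explaining-away effect in a common-effect structure.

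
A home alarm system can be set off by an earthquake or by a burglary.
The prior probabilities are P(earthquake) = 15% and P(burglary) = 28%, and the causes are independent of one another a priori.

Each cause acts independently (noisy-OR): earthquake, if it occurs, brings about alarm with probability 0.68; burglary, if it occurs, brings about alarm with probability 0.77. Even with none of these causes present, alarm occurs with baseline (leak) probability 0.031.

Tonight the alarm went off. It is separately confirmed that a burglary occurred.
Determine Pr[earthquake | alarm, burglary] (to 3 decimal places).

Under noisy-OR, P(alarm | causes) = 1 − (1−0.031)·∏(1−qᵢ) over the active causes.
P(alarm | burglary) = 0.77713×0.85 + 0.928682×0.15 = 0.660560 + 0.139302 = 0.799862
The earthquake-present share is 0.928682×0.15 = 0.139302.
Hence the posterior is 0.139302/0.799862 ≈ 0.174.

Pr[earthquake | alarm, burglary] ≈ 0.174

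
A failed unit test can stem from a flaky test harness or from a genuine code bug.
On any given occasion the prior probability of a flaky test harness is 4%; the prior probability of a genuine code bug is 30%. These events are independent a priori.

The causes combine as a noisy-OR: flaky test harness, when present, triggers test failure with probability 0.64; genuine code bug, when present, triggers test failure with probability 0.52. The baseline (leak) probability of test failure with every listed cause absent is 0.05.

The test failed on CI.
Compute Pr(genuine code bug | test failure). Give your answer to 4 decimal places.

Pr(genuine code bug | test failure) ≈ 0.7621

Under noisy-OR, P(test failure | causes) = 1 − (1−0.05)·∏(1−qᵢ) over the active causes.
For the numerator, keep only genuine code bug=true terms: 0.156672 + 0.010030 = 0.166702
The normalizing constant is 0.05×0.96×0.7 + 0.544×0.96×0.3 + 0.658×0.04×0.7 + 0.83584×0.04×0.3 = 0.218726
P(genuine code bug | test failure) = 0.166702/0.218726 ≈ 0.7621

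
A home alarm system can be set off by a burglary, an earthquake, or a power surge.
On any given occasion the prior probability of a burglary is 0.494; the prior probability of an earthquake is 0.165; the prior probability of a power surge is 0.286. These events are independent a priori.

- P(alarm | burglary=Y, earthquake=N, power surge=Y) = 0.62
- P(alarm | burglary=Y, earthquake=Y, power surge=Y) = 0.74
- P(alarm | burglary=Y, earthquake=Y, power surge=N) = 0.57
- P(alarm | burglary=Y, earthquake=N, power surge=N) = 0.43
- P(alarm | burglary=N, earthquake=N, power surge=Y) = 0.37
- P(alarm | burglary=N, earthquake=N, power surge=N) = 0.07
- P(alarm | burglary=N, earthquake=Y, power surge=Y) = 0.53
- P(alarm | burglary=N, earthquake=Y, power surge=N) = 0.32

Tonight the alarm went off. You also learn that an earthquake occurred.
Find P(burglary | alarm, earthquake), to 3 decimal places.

P(alarm | earthquake) = 0.32·0.506·0.714 + 0.53·0.506·0.286 + 0.57·0.494·0.714 + 0.74·0.494·0.286 = 0.115611 + 0.076699 + 0.201048 + 0.104550 = 0.497908
Of this, 0.305598 comes from 0.201048 + 0.104550 (the burglary=true cases).
So P(burglary | alarm, earthquake) = 0.305598/0.497908 ≈ 0.614.

P(burglary | alarm, earthquake) ≈ 0.614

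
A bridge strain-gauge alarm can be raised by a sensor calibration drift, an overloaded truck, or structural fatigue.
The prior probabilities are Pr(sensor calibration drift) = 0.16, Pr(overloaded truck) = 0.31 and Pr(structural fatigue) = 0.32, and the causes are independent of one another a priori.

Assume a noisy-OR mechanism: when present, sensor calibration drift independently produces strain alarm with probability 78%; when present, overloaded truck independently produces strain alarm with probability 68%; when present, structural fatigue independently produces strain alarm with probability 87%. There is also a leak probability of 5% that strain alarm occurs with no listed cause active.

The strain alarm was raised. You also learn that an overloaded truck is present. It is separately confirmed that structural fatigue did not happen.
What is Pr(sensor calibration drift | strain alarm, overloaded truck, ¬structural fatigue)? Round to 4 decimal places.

Under noisy-OR, P(strain alarm | causes) = 1 − (1−0.05)·∏(1−qᵢ) over the active causes.
Numerator (weight on configurations with sensor calibration drift): 0.93312·0.16 = 0.149299
The normalizing constant is 0.696·0.84 + 0.93312·0.16 = 0.733939
Posterior = 0.149299 / 0.733939 ≈ 0.2034

Pr(sensor calibration drift | strain alarm, overloaded truck, ¬structural fatigue) ≈ 0.2034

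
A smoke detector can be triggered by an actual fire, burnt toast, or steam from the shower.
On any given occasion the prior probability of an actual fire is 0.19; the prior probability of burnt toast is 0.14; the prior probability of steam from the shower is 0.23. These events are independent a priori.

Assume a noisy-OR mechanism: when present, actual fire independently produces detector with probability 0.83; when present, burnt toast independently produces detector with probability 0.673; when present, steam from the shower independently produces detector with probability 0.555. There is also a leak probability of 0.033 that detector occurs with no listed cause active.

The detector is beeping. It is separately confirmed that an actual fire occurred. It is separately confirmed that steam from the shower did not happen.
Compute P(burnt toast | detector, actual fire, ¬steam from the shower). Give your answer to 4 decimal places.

P(burnt toast | detector, actual fire, ¬steam from the shower) ≈ 0.1557

Under noisy-OR, P(detector | causes) = 1 − (1−0.033)·∏(1−qᵢ) over the active causes.
Enumerate both values of burnt toast and weight by the priors:
  P(detector | actual fire, ¬steam from the shower) = 0.83561×0.86 + 0.946244×0.14
        = 0.718625 + 0.132474 = 0.851099
Configurations with burnt toast contribute 0.132474, so
  P(burnt toast | detector, actual fire, ¬steam from the shower) = 0.132474 / 0.851099 ≈ 0.1557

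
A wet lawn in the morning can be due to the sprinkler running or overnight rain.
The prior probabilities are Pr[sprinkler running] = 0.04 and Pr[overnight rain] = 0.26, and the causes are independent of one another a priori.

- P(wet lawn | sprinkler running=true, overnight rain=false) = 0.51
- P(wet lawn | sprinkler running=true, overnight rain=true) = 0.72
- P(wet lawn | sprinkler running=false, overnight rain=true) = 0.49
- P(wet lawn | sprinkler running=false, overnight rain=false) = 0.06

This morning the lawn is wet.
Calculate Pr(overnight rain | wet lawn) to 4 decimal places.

P(wet lawn) = 0.06×0.96×0.74 + 0.49×0.96×0.26 + 0.51×0.04×0.74 + 0.72×0.04×0.26 = 0.042624 + 0.122304 + 0.015096 + 0.007488 = 0.187512
Restricting to configurations with overnight rain present: 0.122304 + 0.007488 = 0.129792.
P(overnight rain | wet lawn) = 0.129792 / 0.187512 ≈ 0.6922

Pr(overnight rain | wet lawn) ≈ 0.6922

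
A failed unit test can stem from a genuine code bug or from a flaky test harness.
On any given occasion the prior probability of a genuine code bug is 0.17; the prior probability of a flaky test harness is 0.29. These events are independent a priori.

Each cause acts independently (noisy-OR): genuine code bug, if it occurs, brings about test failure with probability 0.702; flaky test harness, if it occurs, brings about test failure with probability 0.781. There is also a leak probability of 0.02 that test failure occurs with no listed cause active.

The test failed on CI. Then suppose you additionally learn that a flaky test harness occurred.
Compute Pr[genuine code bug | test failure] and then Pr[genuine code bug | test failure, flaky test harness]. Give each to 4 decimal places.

Pr[genuine code bug | test failure] ≈ 0.3959; Pr[genuine code bug | test failure, flaky test harness] ≈ 0.1962

Under noisy-OR, P(test failure | causes) = 1 − (1−0.02)·∏(1−qᵢ) over the active causes.
For the numerator, keep only genuine code bug=true terms: 0.085451 + 0.046147 = 0.131598
Denominator P(test failure): 0.02×0.83×0.71 + 0.78538×0.83×0.29 + 0.70796×0.17×0.71 + 0.936043×0.17×0.29 = 0.332425
P(genuine code bug | test failure) = 0.131598/0.332425 ≈ 0.3959

Now condition on the additional information:
By total probability over both values of genuine code bug:
  P(test failure | flaky test harness) = 0.78538·0.83 + 0.936043·0.17
        = 0.651865 + 0.159127 = 0.810992
Keeping only the genuine code bug-present terms gives 0.159127, so
  P(genuine code bug | test failure, flaky test harness) = 0.159127 / 0.810992 ≈ 0.1962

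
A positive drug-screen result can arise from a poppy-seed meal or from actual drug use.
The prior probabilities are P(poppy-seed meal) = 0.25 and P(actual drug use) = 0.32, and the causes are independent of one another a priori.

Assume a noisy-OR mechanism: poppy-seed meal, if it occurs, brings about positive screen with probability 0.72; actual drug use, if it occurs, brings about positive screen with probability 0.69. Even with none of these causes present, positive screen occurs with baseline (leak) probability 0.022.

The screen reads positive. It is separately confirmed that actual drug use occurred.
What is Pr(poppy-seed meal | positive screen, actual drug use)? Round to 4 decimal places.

Pr(poppy-seed meal | positive screen, actual drug use) ≈ 0.3045

Under noisy-OR, P(positive screen | causes) = 1 − (1−0.022)·∏(1−qᵢ) over the active causes.
For the numerator, keep only poppy-seed meal=true terms: 0.91511×0.25 = 0.228777
The normalizing constant is 0.69682×0.75 + 0.91511×0.25 = 0.751392
Posterior = 0.228777 / 0.751392 ≈ 0.3045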